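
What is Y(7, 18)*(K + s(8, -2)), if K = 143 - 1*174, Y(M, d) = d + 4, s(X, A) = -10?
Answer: -902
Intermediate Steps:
Y(M, d) = 4 + d
K = -31 (K = 143 - 174 = -31)
Y(7, 18)*(K + s(8, -2)) = (4 + 18)*(-31 - 10) = 22*(-41) = -902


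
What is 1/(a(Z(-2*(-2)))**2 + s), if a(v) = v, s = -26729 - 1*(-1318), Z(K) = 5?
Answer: -1/25386 ≈ -3.9392e-5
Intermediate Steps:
s = -25411 (s = -26729 + 1318 = -25411)
1/(a(Z(-2*(-2)))**2 + s) = 1/(5**2 - 25411) = 1/(25 - 25411) = 1/(-25386) = -1/25386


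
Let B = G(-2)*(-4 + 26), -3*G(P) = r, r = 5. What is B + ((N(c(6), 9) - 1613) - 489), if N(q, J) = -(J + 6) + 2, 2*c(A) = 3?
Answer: -6455/3 ≈ -2151.7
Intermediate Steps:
c(A) = 3/2 (c(A) = (1/2)*3 = 3/2)
G(P) = -5/3 (G(P) = -1/3*5 = -5/3)
N(q, J) = -4 - J (N(q, J) = -(6 + J) + 2 = (-6 - J) + 2 = -4 - J)
B = -110/3 (B = -5*(-4 + 26)/3 = -5/3*22 = -110/3 ≈ -36.667)
B + ((N(c(6), 9) - 1613) - 489) = -110/3 + (((-4 - 1*9) - 1613) - 489) = -110/3 + (((-4 - 9) - 1613) - 489) = -110/3 + ((-13 - 1613) - 489) = -110/3 + (-1626 - 489) = -110/3 - 2115 = -6455/3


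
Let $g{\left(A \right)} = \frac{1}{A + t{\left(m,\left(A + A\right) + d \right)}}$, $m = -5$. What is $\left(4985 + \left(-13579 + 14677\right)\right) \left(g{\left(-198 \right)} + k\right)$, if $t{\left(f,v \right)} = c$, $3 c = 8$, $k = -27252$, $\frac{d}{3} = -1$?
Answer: $- \frac{97143533025}{586} \approx -1.6577 \cdot 10^{8}$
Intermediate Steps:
$d = -3$ ($d = 3 \left(-1\right) = -3$)
$c = \frac{8}{3}$ ($c = \frac{1}{3} \cdot 8 = \frac{8}{3} \approx 2.6667$)
$t{\left(f,v \right)} = \frac{8}{3}$
$g{\left(A \right)} = \frac{1}{\frac{8}{3} + A}$ ($g{\left(A \right)} = \frac{1}{A + \frac{8}{3}} = \frac{1}{\frac{8}{3} + A}$)
$\left(4985 + \left(-13579 + 14677\right)\right) \left(g{\left(-198 \right)} + k\right) = \left(4985 + \left(-13579 + 14677\right)\right) \left(\frac{3}{8 + 3 \left(-198\right)} - 27252\right) = \left(4985 + 1098\right) \left(\frac{3}{8 - 594} - 27252\right) = 6083 \left(\frac{3}{-586} - 27252\right) = 6083 \left(3 \left(- \frac{1}{586}\right) - 27252\right) = 6083 \left(- \frac{3}{586} - 27252\right) = 6083 \left(- \frac{15969675}{586}\right) = - \frac{97143533025}{586}$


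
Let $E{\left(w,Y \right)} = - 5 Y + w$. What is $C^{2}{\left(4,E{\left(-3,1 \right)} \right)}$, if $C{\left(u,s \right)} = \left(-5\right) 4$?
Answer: $400$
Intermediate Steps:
$E{\left(w,Y \right)} = w - 5 Y$
$C{\left(u,s \right)} = -20$
$C^{2}{\left(4,E{\left(-3,1 \right)} \right)} = \left(-20\right)^{2} = 400$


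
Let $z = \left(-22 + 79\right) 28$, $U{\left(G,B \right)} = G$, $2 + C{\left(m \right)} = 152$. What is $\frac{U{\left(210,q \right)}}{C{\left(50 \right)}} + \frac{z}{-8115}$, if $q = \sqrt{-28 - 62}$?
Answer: $\frac{651}{541} \approx 1.2033$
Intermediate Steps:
$q = 3 i \sqrt{10}$ ($q = \sqrt{-90} = 3 i \sqrt{10} \approx 9.4868 i$)
$C{\left(m \right)} = 150$ ($C{\left(m \right)} = -2 + 152 = 150$)
$z = 1596$ ($z = 57 \cdot 28 = 1596$)
$\frac{U{\left(210,q \right)}}{C{\left(50 \right)}} + \frac{z}{-8115} = \frac{210}{150} + \frac{1596}{-8115} = 210 \cdot \frac{1}{150} + 1596 \left(- \frac{1}{8115}\right) = \frac{7}{5} - \frac{532}{2705} = \frac{651}{541}$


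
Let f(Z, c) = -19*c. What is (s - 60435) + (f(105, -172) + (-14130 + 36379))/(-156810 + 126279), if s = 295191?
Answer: 7167309919/30531 ≈ 2.3476e+5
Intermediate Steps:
(s - 60435) + (f(105, -172) + (-14130 + 36379))/(-156810 + 126279) = (295191 - 60435) + (-19*(-172) + (-14130 + 36379))/(-156810 + 126279) = 234756 + (3268 + 22249)/(-30531) = 234756 + 25517*(-1/30531) = 234756 - 25517/30531 = 7167309919/30531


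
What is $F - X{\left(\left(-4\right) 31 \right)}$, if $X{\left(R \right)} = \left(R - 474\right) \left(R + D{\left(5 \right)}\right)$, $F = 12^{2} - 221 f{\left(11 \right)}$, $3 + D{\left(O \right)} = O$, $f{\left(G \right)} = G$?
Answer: $-75243$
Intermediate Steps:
$D{\left(O \right)} = -3 + O$
$F = -2287$ ($F = 12^{2} - 2431 = 144 - 2431 = -2287$)
$X{\left(R \right)} = \left(-474 + R\right) \left(2 + R\right)$ ($X{\left(R \right)} = \left(R - 474\right) \left(R + \left(-3 + 5\right)\right) = \left(-474 + R\right) \left(R + 2\right) = \left(-474 + R\right) \left(2 + R\right)$)
$F - X{\left(\left(-4\right) 31 \right)} = -2287 - \left(-948 + \left(\left(-4\right) 31\right)^{2} - 472 \left(\left(-4\right) 31\right)\right) = -2287 - \left(-948 + \left(-124\right)^{2} - -58528\right) = -2287 - \left(-948 + 15376 + 58528\right) = -2287 - 72956 = -75243$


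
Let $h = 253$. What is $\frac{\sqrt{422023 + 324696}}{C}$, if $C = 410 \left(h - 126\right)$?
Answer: $\frac{\sqrt{746719}}{52070} \approx 0.016596$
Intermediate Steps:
$C = 52070$ ($C = 410 \left(253 - 126\right) = 410 \cdot 127 = 52070$)
$\frac{\sqrt{422023 + 324696}}{C} = \frac{\sqrt{422023 + 324696}}{52070} = \sqrt{746719} \cdot \frac{1}{52070} = \frac{\sqrt{746719}}{52070}$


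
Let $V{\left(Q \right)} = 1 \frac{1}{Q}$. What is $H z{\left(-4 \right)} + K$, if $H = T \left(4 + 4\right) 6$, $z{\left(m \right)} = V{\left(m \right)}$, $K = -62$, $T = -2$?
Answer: $-38$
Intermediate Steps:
$V{\left(Q \right)} = \frac{1}{Q}$
$z{\left(m \right)} = \frac{1}{m}$
$H = -96$ ($H = - 2 \left(4 + 4\right) 6 = \left(-2\right) 8 \cdot 6 = \left(-16\right) 6 = -96$)
$H z{\left(-4 \right)} + K = - \frac{96}{-4} - 62 = \left(-96\right) \left(- \frac{1}{4}\right) - 62 = 24 - 62 = -38$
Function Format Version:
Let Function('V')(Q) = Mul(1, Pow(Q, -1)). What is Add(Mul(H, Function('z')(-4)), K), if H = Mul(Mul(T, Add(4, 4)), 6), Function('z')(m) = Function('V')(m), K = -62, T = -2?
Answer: -38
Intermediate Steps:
Function('V')(Q) = Pow(Q, -1)
Function('z')(m) = Pow(m, -1)
H = -96 (H = Mul(Mul(-2, Add(4, 4)), 6) = Mul(Mul(-2, 8), 6) = Mul(-16, 6) = -96)
Add(Mul(H, Function('z')(-4)), K) = Add(Mul(-96, Pow(-4, -1)), -62) = Add(Mul(-96, Rational(-1, 4)), -62) = Add(24, -62) = -38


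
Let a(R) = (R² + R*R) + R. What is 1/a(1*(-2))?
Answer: ⅙ ≈ 0.16667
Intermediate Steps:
a(R) = R + 2*R² (a(R) = (R² + R²) + R = 2*R² + R = R + 2*R²)
1/a(1*(-2)) = 1/((1*(-2))*(1 + 2*(1*(-2)))) = 1/(-2*(1 + 2*(-2))) = 1/(-2*(1 - 4)) = 1/(-2*(-3)) = 1/6 = ⅙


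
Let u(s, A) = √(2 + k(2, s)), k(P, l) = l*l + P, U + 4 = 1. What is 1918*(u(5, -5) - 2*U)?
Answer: 11508 + 1918*√29 ≈ 21837.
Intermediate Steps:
U = -3 (U = -4 + 1 = -3)
k(P, l) = P + l² (k(P, l) = l² + P = P + l²)
u(s, A) = √(4 + s²) (u(s, A) = √(2 + (2 + s²)) = √(4 + s²))
1918*(u(5, -5) - 2*U) = 1918*(√(4 + 5²) - 2*(-3)) = 1918*(√(4 + 25) + 6) = 1918*(√29 + 6) = 1918*(6 + √29) = 11508 + 1918*√29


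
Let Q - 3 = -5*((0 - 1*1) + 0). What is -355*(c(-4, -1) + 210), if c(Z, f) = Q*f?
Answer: -71710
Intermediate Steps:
Q = 8 (Q = 3 - 5*((0 - 1*1) + 0) = 3 - 5*((0 - 1) + 0) = 3 - 5*(-1 + 0) = 3 - 5*(-1) = 3 + 5 = 8)
c(Z, f) = 8*f
-355*(c(-4, -1) + 210) = -355*(8*(-1) + 210) = -355*(-8 + 210) = -355*202 = -71710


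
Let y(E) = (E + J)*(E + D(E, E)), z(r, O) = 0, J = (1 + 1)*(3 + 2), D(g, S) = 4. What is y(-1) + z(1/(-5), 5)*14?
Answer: 27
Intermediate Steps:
J = 10 (J = 2*5 = 10)
y(E) = (4 + E)*(10 + E) (y(E) = (E + 10)*(E + 4) = (10 + E)*(4 + E) = (4 + E)*(10 + E))
y(-1) + z(1/(-5), 5)*14 = (40 + (-1)² + 14*(-1)) + 0*14 = (40 + 1 - 14) + 0 = 27 + 0 = 27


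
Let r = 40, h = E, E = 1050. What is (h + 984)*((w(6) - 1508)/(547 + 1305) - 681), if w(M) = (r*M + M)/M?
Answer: -1284144543/926 ≈ -1.3868e+6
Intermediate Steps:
h = 1050
w(M) = 41 (w(M) = (40*M + M)/M = (41*M)/M = 41)
(h + 984)*((w(6) - 1508)/(547 + 1305) - 681) = (1050 + 984)*((41 - 1508)/(547 + 1305) - 681) = 2034*(-1467/1852 - 681) = 2034*(-1262679/1852) = -1284144543/926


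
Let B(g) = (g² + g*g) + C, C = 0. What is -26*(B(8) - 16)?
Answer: -2912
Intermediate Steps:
B(g) = 2*g² (B(g) = (g² + g*g) + 0 = (g² + g²) + 0 = 2*g² + 0 = 2*g²)
-26*(B(8) - 16) = -26*(2*8² - 16) = -26*(2*64 - 16) = -26*(128 - 16) = -26*112 = -2912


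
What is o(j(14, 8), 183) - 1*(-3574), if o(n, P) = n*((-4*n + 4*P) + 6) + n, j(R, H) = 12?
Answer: 11866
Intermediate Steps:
o(n, P) = n + n*(6 - 4*n + 4*P) (o(n, P) = n*(6 - 4*n + 4*P) + n = n + n*(6 - 4*n + 4*P))
o(j(14, 8), 183) - 1*(-3574) = 12*(7 - 4*12 + 4*183) - 1*(-3574) = 12*(7 - 48 + 732) + 3574 = 12*691 + 3574 = 8292 + 3574 = 11866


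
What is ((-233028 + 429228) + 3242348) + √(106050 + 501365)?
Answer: 3438548 + √607415 ≈ 3.4393e+6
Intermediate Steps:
((-233028 + 429228) + 3242348) + √(106050 + 501365) = (196200 + 3242348) + √607415 = 3438548 + √607415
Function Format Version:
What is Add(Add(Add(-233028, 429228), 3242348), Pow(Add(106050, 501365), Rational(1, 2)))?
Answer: Add(3438548, Pow(607415, Rational(1, 2))) ≈ 3.4393e+6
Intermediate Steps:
Add(Add(Add(-233028, 429228), 3242348), Pow(Add(106050, 501365), Rational(1, 2))) = Add(Add(196200, 3242348), Pow(607415, Rational(1, 2))) = Add(3438548, Pow(607415, Rational(1, 2)))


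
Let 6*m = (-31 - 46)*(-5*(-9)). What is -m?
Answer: 1155/2 ≈ 577.50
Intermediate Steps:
m = -1155/2 (m = ((-31 - 46)*(-5*(-9)))/6 = (-77*45)/6 = (1/6)*(-3465) = -1155/2 ≈ -577.50)
-m = -1*(-1155/2) = 1155/2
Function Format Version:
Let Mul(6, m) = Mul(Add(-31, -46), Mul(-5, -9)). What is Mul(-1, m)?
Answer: Rational(1155, 2) ≈ 577.50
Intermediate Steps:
m = Rational(-1155, 2) (m = Mul(Rational(1, 6), Mul(Add(-31, -46), Mul(-5, -9))) = Mul(Rational(1, 6), Mul(-77, 45)) = Mul(Rational(1, 6), -3465) = Rational(-1155, 2) ≈ -577.50)
Mul(-1, m) = Mul(-1, Rational(-1155, 2)) = Rational(1155, 2)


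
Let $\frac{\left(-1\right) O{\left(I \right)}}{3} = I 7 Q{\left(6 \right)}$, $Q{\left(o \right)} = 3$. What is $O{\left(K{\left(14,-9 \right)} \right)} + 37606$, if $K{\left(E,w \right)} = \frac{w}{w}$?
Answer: $37543$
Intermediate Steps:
$K{\left(E,w \right)} = 1$
$O{\left(I \right)} = - 63 I$ ($O{\left(I \right)} = - 3 I 7 \cdot 3 = - 3 \cdot 7 I 3 = - 3 \cdot 21 I = - 63 I$)
$O{\left(K{\left(14,-9 \right)} \right)} + 37606 = \left(-63\right) 1 + 37606 = -63 + 37606 = 37543$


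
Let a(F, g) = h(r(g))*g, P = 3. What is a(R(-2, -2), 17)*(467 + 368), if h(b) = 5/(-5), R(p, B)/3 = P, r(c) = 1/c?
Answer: -14195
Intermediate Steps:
R(p, B) = 9 (R(p, B) = 3*3 = 9)
h(b) = -1 (h(b) = 5*(-1/5) = -1)
a(F, g) = -g
a(R(-2, -2), 17)*(467 + 368) = (-1*17)*(467 + 368) = -17*835 = -14195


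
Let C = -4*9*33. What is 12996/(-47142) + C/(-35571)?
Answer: -7523630/31053483 ≈ -0.24228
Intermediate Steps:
C = -1188 (C = -36*33 = -1188)
12996/(-47142) + C/(-35571) = 12996/(-47142) - 1188/(-35571) = 12996*(-1/47142) - 1188*(-1/35571) = -722/2619 + 396/11857 = -7523630/31053483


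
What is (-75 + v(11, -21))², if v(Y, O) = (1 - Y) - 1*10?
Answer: 9025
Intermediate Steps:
v(Y, O) = -9 - Y (v(Y, O) = (1 - Y) - 10 = -9 - Y)
(-75 + v(11, -21))² = (-75 + (-9 - 1*11))² = (-75 + (-9 - 11))² = (-75 - 20)² = (-95)² = 9025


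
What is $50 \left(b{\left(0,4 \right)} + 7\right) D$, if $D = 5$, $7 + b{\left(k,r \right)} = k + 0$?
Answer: $0$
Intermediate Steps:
$b{\left(k,r \right)} = -7 + k$ ($b{\left(k,r \right)} = -7 + \left(k + 0\right) = -7 + k$)
$50 \left(b{\left(0,4 \right)} + 7\right) D = 50 \left(\left(-7 + 0\right) + 7\right) 5 = 50 \left(-7 + 7\right) 5 = 50 \cdot 0 \cdot 5 = 50 \cdot 0 = 0$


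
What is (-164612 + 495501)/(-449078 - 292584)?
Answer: -330889/741662 ≈ -0.44615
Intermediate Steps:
(-164612 + 495501)/(-449078 - 292584) = 330889/(-741662) = 330889*(-1/741662) = -330889/741662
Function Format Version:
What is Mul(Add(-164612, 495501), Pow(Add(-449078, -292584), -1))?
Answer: Rational(-330889, 741662) ≈ -0.44615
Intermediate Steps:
Mul(Add(-164612, 495501), Pow(Add(-449078, -292584), -1)) = Mul(330889, Pow(-741662, -1)) = Mul(330889, Rational(-1, 741662)) = Rational(-330889, 741662)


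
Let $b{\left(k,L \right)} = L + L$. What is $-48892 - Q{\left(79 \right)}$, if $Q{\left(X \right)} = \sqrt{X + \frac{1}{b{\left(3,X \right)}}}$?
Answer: $-48892 - \frac{3 \sqrt{219146}}{158} \approx -48901.0$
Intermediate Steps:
$b{\left(k,L \right)} = 2 L$
$Q{\left(X \right)} = \sqrt{X + \frac{1}{2 X}}$
$-48892 - Q{\left(79 \right)} = -48892 - \frac{\sqrt{\frac{2}{79} + 4 \cdot 79}}{2} = -48892 - \frac{\sqrt{2 \cdot \frac{1}{79} + 316}}{2} = -48892 - \frac{\sqrt{\frac{2}{79} + 316}}{2} = -48892 - \frac{\sqrt{\frac{24966}{79}}}{2} = -48892 - \frac{\frac{3}{79} \sqrt{219146}}{2} = -48892 - \frac{3 \sqrt{219146}}{158}$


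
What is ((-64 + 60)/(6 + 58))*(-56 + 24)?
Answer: 2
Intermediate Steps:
((-64 + 60)/(6 + 58))*(-56 + 24) = -4/64*(-32) = -4*1/64*(-32) = -1/16*(-32) = 2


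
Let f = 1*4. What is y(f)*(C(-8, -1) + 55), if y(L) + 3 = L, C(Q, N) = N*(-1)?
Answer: 56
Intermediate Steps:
C(Q, N) = -N
f = 4
y(L) = -3 + L
y(f)*(C(-8, -1) + 55) = (-3 + 4)*(-1*(-1) + 55) = 1*(1 + 55) = 1*56 = 56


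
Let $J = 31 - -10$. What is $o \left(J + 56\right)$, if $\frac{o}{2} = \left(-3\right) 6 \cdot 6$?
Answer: $-20952$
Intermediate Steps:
$o = -216$ ($o = 2 \left(-3\right) 6 \cdot 6 = 2 \left(\left(-18\right) 6\right) = 2 \left(-108\right) = -216$)
$J = 41$ ($J = 31 + 10 = 41$)
$o \left(J + 56\right) = - 216 \left(41 + 56\right) = \left(-216\right) 97 = -20952$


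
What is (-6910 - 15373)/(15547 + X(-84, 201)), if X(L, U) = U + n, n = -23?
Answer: -22283/15725 ≈ -1.4170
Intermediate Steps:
X(L, U) = -23 + U (X(L, U) = U - 23 = -23 + U)
(-6910 - 15373)/(15547 + X(-84, 201)) = (-6910 - 15373)/(15547 + (-23 + 201)) = -22283/(15547 + 178) = -22283/15725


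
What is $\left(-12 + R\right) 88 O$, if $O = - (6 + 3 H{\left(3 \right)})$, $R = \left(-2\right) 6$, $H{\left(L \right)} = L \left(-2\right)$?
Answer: $-25344$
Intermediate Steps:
$H{\left(L \right)} = - 2 L$
$R = -12$
$O = 12$ ($O = - (6 + 3 \left(\left(-2\right) 3\right)) = - (6 + 3 \left(-6\right)) = - (6 - 18) = \left(-1\right) \left(-12\right) = 12$)
$\left(-12 + R\right) 88 O = \left(-12 - 12\right) 88 \cdot 12 = \left(-24\right) 88 \cdot 12 = \left(-2112\right) 12 = -25344$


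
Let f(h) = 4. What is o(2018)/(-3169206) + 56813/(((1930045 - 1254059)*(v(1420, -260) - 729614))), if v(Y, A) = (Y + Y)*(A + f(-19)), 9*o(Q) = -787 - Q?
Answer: 460066751668853/4680969763909604796 ≈ 9.8284e-5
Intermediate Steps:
o(Q) = -787/9 - Q/9 (o(Q) = (-787 - Q)/9 = -787/9 - Q/9)
v(Y, A) = 2*Y*(4 + A) (v(Y, A) = (Y + Y)*(A + 4) = (2*Y)*(4 + A) = 2*Y*(4 + A))
o(2018)/(-3169206) + 56813/(((1930045 - 1254059)*(v(1420, -260) - 729614))) = (-787/9 - ⅑*2018)/(-3169206) + 56813/(((1930045 - 1254059)*(2*1420*(4 - 260) - 729614))) = (-787/9 - 2018/9)*(-1/3169206) + 56813/((675986*(2*1420*(-256) - 729614))) = -935/3*(-1/3169206) + 56813/((675986*(-727040 - 729614))) = 935/9507618 + 56813/((675986*(-1456654))) = 935/9507618 + 56813/(-984677710844) = 935/9507618 + 56813*(-1/984677710844) = 935/9507618 - 56813/984677710844 = 460066751668853/4680969763909604796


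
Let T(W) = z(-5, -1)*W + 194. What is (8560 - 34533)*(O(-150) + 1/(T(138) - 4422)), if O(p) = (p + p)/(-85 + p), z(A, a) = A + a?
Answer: -7877948549/237632 ≈ -33152.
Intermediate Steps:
T(W) = 194 - 6*W (T(W) = (-5 - 1)*W + 194 = -6*W + 194 = 194 - 6*W)
O(p) = 2*p/(-85 + p) (O(p) = (2*p)/(-85 + p) = 2*p/(-85 + p))
(8560 - 34533)*(O(-150) + 1/(T(138) - 4422)) = (8560 - 34533)*(2*(-150)/(-85 - 150) + 1/((194 - 6*138) - 4422)) = -25973*(2*(-150)/(-235) + 1/((194 - 828) - 4422)) = -25973*(2*(-150)*(-1/235) + 1/(-634 - 4422)) = -25973*(60/47 + 1/(-5056)) = -25973*(60/47 - 1/5056) = -25973*303313/237632 = -7877948549/237632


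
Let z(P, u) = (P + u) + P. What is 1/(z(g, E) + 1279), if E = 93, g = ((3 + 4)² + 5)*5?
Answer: 1/1912 ≈ 0.00052301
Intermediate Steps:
g = 270 (g = (7² + 5)*5 = (49 + 5)*5 = 54*5 = 270)
z(P, u) = u + 2*P
1/(z(g, E) + 1279) = 1/((93 + 2*270) + 1279) = 1/((93 + 540) + 1279) = 1/(633 + 1279) = 1/1912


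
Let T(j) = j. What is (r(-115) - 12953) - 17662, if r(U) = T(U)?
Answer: -30730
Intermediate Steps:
r(U) = U
(r(-115) - 12953) - 17662 = (-115 - 12953) - 17662 = -13068 - 17662 = -30730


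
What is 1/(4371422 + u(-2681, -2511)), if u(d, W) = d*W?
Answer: 1/11103413 ≈ 9.0062e-8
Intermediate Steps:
u(d, W) = W*d
1/(4371422 + u(-2681, -2511)) = 1/(4371422 - 2511*(-2681)) = 1/(4371422 + 6731991) = 1/11103413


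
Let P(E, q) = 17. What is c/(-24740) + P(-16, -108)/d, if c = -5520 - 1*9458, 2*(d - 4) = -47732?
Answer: 44623057/73793235 ≈ 0.60470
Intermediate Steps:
d = -23862 (d = 4 + (½)*(-47732) = 4 - 23866 = -23862)
c = -14978 (c = -5520 - 9458 = -14978)
c/(-24740) + P(-16, -108)/d = -14978/(-24740) + 17/(-23862) = -14978*(-1/24740) + 17*(-1/23862) = 7489/12370 - 17/23862 = 44623057/73793235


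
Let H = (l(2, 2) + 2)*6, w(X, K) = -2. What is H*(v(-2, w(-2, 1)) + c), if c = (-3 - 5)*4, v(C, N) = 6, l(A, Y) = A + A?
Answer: -936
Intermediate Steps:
l(A, Y) = 2*A
c = -32 (c = -8*4 = -32)
H = 36 (H = (2*2 + 2)*6 = (4 + 2)*6 = 6*6 = 36)
H*(v(-2, w(-2, 1)) + c) = 36*(6 - 32) = 36*(-26) = -936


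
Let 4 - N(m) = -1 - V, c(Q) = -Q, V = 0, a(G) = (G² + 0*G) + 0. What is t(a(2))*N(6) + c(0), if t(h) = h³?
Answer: 320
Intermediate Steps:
a(G) = G² (a(G) = (G² + 0) + 0 = G² + 0 = G²)
N(m) = 5 (N(m) = 4 - (-1 - 1*0) = 4 - (-1 + 0) = 4 - 1*(-1) = 4 + 1 = 5)
t(a(2))*N(6) + c(0) = (2²)³*5 - 1*0 = 4³*5 + 0 = 64*5 + 0 = 320 + 0 = 320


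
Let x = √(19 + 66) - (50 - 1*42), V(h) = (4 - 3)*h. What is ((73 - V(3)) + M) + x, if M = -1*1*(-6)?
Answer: 68 + √85 ≈ 77.219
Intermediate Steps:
V(h) = h (V(h) = 1*h = h)
M = 6 (M = -1*(-6) = 6)
x = -8 + √85 (x = √85 - (50 - 42) = √85 - 1*8 = √85 - 8 = -8 + √85 ≈ 1.2195)
((73 - V(3)) + M) + x = ((73 - 1*3) + 6) + (-8 + √85) = ((73 - 3) + 6) + (-8 + √85) = (70 + 6) + (-8 + √85) = 76 + (-8 + √85) = 68 + √85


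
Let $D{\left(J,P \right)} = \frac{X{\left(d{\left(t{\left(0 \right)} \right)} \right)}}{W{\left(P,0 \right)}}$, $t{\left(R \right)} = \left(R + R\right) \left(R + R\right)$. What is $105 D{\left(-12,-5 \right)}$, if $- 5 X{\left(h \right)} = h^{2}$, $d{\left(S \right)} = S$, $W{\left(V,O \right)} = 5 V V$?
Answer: $0$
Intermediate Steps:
$t{\left(R \right)} = 4 R^{2}$ ($t{\left(R \right)} = 2 R 2 R = 4 R^{2}$)
$W{\left(V,O \right)} = 5 V^{2}$
$X{\left(h \right)} = - \frac{h^{2}}{5}$
$D{\left(J,P \right)} = 0$ ($D{\left(J,P \right)} = \frac{\left(- \frac{1}{5}\right) \left(4 \cdot 0^{2}\right)^{2}}{5 P^{2}} = - \frac{\left(4 \cdot 0\right)^{2}}{5} \frac{1}{5 P^{2}} = - \frac{0^{2}}{5} \frac{1}{5 P^{2}} = \left(- \frac{1}{5}\right) 0 \frac{1}{5 P^{2}} = 0 \frac{1}{5 P^{2}} = 0$)
$105 D{\left(-12,-5 \right)} = 105 \cdot 0 = 0$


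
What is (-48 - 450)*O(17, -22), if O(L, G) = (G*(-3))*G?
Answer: 723096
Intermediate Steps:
O(L, G) = -3*G² (O(L, G) = (-3*G)*G = -3*G²)
(-48 - 450)*O(17, -22) = (-48 - 450)*(-3*(-22)²) = -(-1494)*484 = -498*(-1452) = 723096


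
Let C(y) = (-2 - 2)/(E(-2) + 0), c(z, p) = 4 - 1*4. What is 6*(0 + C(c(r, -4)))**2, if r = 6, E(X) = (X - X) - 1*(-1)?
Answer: 96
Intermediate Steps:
E(X) = 1 (E(X) = 0 + 1 = 1)
c(z, p) = 0 (c(z, p) = 4 - 4 = 0)
C(y) = -4 (C(y) = (-2 - 2)/(1 + 0) = -4/1 = -4*1 = -4)
6*(0 + C(c(r, -4)))**2 = 6*(0 - 4)**2 = 6*(-4)**2 = 6*16 = 96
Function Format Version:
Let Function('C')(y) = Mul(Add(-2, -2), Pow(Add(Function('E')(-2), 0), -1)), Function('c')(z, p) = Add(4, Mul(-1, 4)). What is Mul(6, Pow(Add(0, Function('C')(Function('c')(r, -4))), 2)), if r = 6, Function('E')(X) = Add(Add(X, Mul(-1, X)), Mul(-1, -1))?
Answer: 96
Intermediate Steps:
Function('E')(X) = 1 (Function('E')(X) = Add(0, 1) = 1)
Function('c')(z, p) = 0 (Function('c')(z, p) = Add(4, -4) = 0)
Function('C')(y) = -4 (Function('C')(y) = Mul(Add(-2, -2), Pow(Add(1, 0), -1)) = Mul(-4, Pow(1, -1)) = Mul(-4, 1) = -4)
Mul(6, Pow(Add(0, Function('C')(Function('c')(r, -4))), 2)) = Mul(6, Pow(Add(0, -4), 2)) = Mul(6, Pow(-4, 2)) = Mul(6, 16) = 96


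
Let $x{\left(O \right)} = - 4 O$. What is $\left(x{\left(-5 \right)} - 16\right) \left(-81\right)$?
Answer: $-324$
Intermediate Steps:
$\left(x{\left(-5 \right)} - 16\right) \left(-81\right) = \left(\left(-4\right) \left(-5\right) - 16\right) \left(-81\right) = \left(20 - 16\right) \left(-81\right) = 4 \left(-81\right) = -324$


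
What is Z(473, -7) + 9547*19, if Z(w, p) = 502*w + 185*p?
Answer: 417544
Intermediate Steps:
Z(w, p) = 185*p + 502*w
Z(473, -7) + 9547*19 = (185*(-7) + 502*473) + 9547*19 = (-1295 + 237446) + 181393 = 236151 + 181393 = 417544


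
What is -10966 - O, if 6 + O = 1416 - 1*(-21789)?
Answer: -34165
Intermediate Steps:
O = 23199 (O = -6 + (1416 - 1*(-21789)) = -6 + (1416 + 21789) = -6 + 23205 = 23199)
-10966 - O = -10966 - 1*23199 = -10966 - 23199 = -34165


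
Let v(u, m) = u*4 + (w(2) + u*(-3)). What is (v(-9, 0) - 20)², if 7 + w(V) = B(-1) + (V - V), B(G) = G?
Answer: 1369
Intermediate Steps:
w(V) = -8 (w(V) = -7 + (-1 + (V - V)) = -7 + (-1 + 0) = -7 - 1 = -8)
v(u, m) = -8 + u (v(u, m) = u*4 + (-8 + u*(-3)) = 4*u + (-8 - 3*u) = -8 + u)
(v(-9, 0) - 20)² = ((-8 - 9) - 20)² = (-17 - 20)² = (-37)² = 1369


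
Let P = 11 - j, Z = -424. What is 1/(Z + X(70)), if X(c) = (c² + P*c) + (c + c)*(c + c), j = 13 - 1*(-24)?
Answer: 1/22256 ≈ 4.4932e-5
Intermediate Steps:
j = 37 (j = 13 + 24 = 37)
P = -26 (P = 11 - 1*37 = 11 - 37 = -26)
X(c) = -26*c + 5*c² (X(c) = (c² - 26*c) + (c + c)*(c + c) = (c² - 26*c) + (2*c)*(2*c) = (c² - 26*c) + 4*c² = -26*c + 5*c²)
1/(Z + X(70)) = 1/(-424 + 70*(-26 + 5*70)) = 1/(-424 + 70*(-26 + 350)) = 1/(-424 + 70*324) = 1/(-424 + 22680) = 1/22256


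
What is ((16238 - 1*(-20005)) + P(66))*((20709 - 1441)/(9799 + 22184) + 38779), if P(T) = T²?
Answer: 16784817842325/10661 ≈ 1.5744e+9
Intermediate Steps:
((16238 - 1*(-20005)) + P(66))*((20709 - 1441)/(9799 + 22184) + 38779) = ((16238 - 1*(-20005)) + 66²)*((20709 - 1441)/(9799 + 22184) + 38779) = ((16238 + 20005) + 4356)*(19268/31983 + 38779) = (36243 + 4356)*(19268*(1/31983) + 38779) = 40599*(19268/31983 + 38779) = 40599*(1240288025/31983) = 16784817842325/10661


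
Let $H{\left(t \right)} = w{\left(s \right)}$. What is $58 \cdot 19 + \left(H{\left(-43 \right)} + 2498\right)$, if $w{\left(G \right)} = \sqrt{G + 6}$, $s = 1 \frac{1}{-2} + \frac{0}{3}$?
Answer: $3600 + \frac{\sqrt{22}}{2} \approx 3602.3$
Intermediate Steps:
$s = - \frac{1}{2}$ ($s = 1 \left(- \frac{1}{2}\right) + 0 \cdot \frac{1}{3} = - \frac{1}{2} + 0 = - \frac{1}{2} \approx -0.5$)
$w{\left(G \right)} = \sqrt{6 + G}$
$H{\left(t \right)} = \frac{\sqrt{22}}{2}$ ($H{\left(t \right)} = \sqrt{6 - \frac{1}{2}} = \sqrt{\frac{11}{2}} = \frac{\sqrt{22}}{2}$)
$58 \cdot 19 + \left(H{\left(-43 \right)} + 2498\right) = 58 \cdot 19 + \left(\frac{\sqrt{22}}{2} + 2498\right) = 1102 + \left(2498 + \frac{\sqrt{22}}{2}\right) = 3600 + \frac{\sqrt{22}}{2}$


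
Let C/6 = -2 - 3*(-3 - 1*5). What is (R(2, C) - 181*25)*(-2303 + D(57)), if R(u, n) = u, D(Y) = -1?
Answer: 10420992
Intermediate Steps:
C = 132 (C = 6*(-2 - 3*(-3 - 1*5)) = 6*(-2 - 3*(-3 - 5)) = 6*(-2 - 3*(-8)) = 6*(-2 + 24) = 6*22 = 132)
(R(2, C) - 181*25)*(-2303 + D(57)) = (2 - 181*25)*(-2303 - 1) = (2 - 4525)*(-2304) = -4523*(-2304) = 10420992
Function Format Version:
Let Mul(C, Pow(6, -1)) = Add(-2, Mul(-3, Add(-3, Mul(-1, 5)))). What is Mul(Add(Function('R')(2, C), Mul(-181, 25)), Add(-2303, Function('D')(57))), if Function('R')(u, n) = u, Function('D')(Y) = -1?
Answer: 10420992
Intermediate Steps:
C = 132 (C = Mul(6, Add(-2, Mul(-3, Add(-3, Mul(-1, 5))))) = Mul(6, Add(-2, Mul(-3, Add(-3, -5)))) = Mul(6, Add(-2, Mul(-3, -8))) = Mul(6, Add(-2, 24)) = Mul(6, 22) = 132)
Mul(Add(Function('R')(2, C), Mul(-181, 25)), Add(-2303, Function('D')(57))) = Mul(Add(2, Mul(-181, 25)), Add(-2303, -1)) = Mul(Add(2, -4525), -2304) = Mul(-4523, -2304) = 10420992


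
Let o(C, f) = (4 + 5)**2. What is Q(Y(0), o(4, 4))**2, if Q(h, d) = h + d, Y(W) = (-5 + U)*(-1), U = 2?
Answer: 7056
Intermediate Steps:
o(C, f) = 81 (o(C, f) = 9**2 = 81)
Y(W) = 3 (Y(W) = (-5 + 2)*(-1) = -3*(-1) = 3)
Q(h, d) = d + h
Q(Y(0), o(4, 4))**2 = (81 + 3)**2 = 84**2 = 7056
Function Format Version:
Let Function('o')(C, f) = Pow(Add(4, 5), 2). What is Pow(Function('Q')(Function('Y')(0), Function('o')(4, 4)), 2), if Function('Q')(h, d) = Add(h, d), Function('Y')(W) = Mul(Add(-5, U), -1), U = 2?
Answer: 7056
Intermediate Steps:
Function('o')(C, f) = 81 (Function('o')(C, f) = Pow(9, 2) = 81)
Function('Y')(W) = 3 (Function('Y')(W) = Mul(Add(-5, 2), -1) = Mul(-3, -1) = 3)
Function('Q')(h, d) = Add(d, h)
Pow(Function('Q')(Function('Y')(0), Function('o')(4, 4)), 2) = Pow(Add(81, 3), 2) = Pow(84, 2) = 7056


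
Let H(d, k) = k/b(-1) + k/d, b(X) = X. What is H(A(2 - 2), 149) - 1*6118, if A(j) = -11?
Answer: -69086/11 ≈ -6280.5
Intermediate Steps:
H(d, k) = -k + k/d (H(d, k) = k/(-1) + k/d = k*(-1) + k/d = -k + k/d)
H(A(2 - 2), 149) - 1*6118 = (-1*149 + 149/(-11)) - 1*6118 = (-149 + 149*(-1/11)) - 6118 = (-149 - 149/11) - 6118 = -1788/11 - 6118 = -69086/11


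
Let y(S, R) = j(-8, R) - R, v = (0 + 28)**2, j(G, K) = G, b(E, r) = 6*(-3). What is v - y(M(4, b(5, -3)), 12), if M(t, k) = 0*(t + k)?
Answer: 804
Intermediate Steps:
b(E, r) = -18
M(t, k) = 0 (M(t, k) = 0*(k + t) = 0)
v = 784 (v = 28**2 = 784)
y(S, R) = -8 - R
v - y(M(4, b(5, -3)), 12) = 784 - (-8 - 1*12) = 784 - (-8 - 12) = 784 - 1*(-20) = 784 + 20 = 804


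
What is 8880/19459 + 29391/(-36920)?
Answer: -244069869/718426280 ≈ -0.33973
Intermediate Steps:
8880/19459 + 29391/(-36920) = 8880*(1/19459) + 29391*(-1/36920) = 8880/19459 - 29391/36920 = -244069869/718426280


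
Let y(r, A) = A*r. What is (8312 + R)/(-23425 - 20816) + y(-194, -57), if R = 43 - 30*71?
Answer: 163070251/14747 ≈ 11058.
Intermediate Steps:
R = -2087 (R = 43 - 2130 = -2087)
(8312 + R)/(-23425 - 20816) + y(-194, -57) = (8312 - 2087)/(-23425 - 20816) - 57*(-194) = 6225/(-44241) + 11058 = 6225*(-1/44241) + 11058 = -2075/14747 + 11058 = 163070251/14747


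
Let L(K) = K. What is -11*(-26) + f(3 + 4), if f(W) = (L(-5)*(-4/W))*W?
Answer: 306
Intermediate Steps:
f(W) = 20 (f(W) = (-(-20)/W)*W = (20/W)*W = 20)
-11*(-26) + f(3 + 4) = -11*(-26) + 20 = 286 + 20 = 306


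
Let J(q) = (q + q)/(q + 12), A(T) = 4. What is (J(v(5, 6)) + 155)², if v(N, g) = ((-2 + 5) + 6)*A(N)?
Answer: 97969/4 ≈ 24492.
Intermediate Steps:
v(N, g) = 36 (v(N, g) = ((-2 + 5) + 6)*4 = (3 + 6)*4 = 9*4 = 36)
J(q) = 2*q/(12 + q) (J(q) = (2*q)/(12 + q) = 2*q/(12 + q))
(J(v(5, 6)) + 155)² = (2*36/(12 + 36) + 155)² = (2*36/48 + 155)² = (2*36*(1/48) + 155)² = (3/2 + 155)² = (313/2)² = 97969/4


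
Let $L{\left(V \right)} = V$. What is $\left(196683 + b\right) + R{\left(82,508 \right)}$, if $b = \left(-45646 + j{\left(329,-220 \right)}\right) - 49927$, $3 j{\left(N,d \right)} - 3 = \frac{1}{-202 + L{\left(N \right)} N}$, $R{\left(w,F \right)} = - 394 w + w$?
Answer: $\frac{22326799546}{324117} \approx 68885.0$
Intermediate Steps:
$R{\left(w,F \right)} = - 393 w$
$j{\left(N,d \right)} = 1 + \frac{1}{3 \left(-202 + N^{2}\right)}$ ($j{\left(N,d \right)} = 1 + \frac{1}{3 \left(-202 + N N\right)} = 1 + \frac{1}{3 \left(-202 + N^{2}\right)}$)
$b = - \frac{30976509923}{324117}$ ($b = \left(-45646 + \frac{- \frac{605}{3} + 329^{2}}{-202 + 329^{2}}\right) - 49927 = \left(-45646 + \frac{- \frac{605}{3} + 108241}{-202 + 108241}\right) - 49927 = \left(-45646 + \frac{1}{108039} \cdot \frac{324118}{3}\right) - 49927 = \left(-45646 + \frac{324118}{324117}\right) - 49927 = - \frac{14794320464}{324117} - 49927 = - \frac{30976509923}{324117} \approx -95572.0$)
$\left(196683 + b\right) + R{\left(82,508 \right)} = \left(196683 - \frac{30976509923}{324117}\right) - 32226 = \frac{32771793988}{324117} - 32226 = \frac{22326799546}{324117}$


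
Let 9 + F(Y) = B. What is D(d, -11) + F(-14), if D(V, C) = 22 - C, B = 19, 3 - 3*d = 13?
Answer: 43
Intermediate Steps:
d = -10/3 (d = 1 - ⅓*13 = 1 - 13/3 = -10/3 ≈ -3.3333)
F(Y) = 10 (F(Y) = -9 + 19 = 10)
D(d, -11) + F(-14) = (22 - 1*(-11)) + 10 = (22 + 11) + 10 = 33 + 10 = 43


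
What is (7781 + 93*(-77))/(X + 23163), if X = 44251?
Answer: 310/33707 ≈ 0.0091969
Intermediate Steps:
(7781 + 93*(-77))/(X + 23163) = (7781 + 93*(-77))/(44251 + 23163) = (7781 - 7161)/67414 = 620*(1/67414) = 310/33707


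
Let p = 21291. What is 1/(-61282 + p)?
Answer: -1/39991 ≈ -2.5006e-5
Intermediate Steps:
1/(-61282 + p) = 1/(-61282 + 21291) = 1/(-39991) = -1/39991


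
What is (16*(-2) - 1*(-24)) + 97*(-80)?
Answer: -7768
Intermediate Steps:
(16*(-2) - 1*(-24)) + 97*(-80) = (-32 + 24) - 7760 = -8 - 7760 = -7768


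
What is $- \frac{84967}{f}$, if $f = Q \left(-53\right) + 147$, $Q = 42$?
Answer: $\frac{84967}{2079} \approx 40.869$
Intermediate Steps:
$f = -2079$ ($f = 42 \left(-53\right) + 147 = -2226 + 147 = -2079$)
$- \frac{84967}{f} = - \frac{84967}{-2079} = \left(-84967\right) \left(- \frac{1}{2079}\right) = \frac{84967}{2079}$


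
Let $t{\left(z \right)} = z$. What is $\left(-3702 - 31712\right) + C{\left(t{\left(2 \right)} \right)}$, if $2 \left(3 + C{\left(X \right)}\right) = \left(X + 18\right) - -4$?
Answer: $-35405$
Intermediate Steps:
$C{\left(X \right)} = 8 + \frac{X}{2}$ ($C{\left(X \right)} = -3 + \frac{\left(X + 18\right) - -4}{2} = -3 + \frac{\left(18 + X\right) + 4}{2} = -3 + \frac{22 + X}{2} = -3 + \left(11 + \frac{X}{2}\right) = 8 + \frac{X}{2}$)
$\left(-3702 - 31712\right) + C{\left(t{\left(2 \right)} \right)} = \left(-3702 - 31712\right) + \left(8 + \frac{1}{2} \cdot 2\right) = -35414 + \left(8 + 1\right) = -35414 + 9 = -35405$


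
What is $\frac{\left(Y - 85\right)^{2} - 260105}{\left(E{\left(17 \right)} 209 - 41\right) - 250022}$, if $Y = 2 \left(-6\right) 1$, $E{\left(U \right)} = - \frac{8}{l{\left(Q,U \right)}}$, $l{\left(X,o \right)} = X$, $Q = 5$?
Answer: $\frac{1253480}{1251987} \approx 1.0012$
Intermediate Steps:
$E{\left(U \right)} = - \frac{8}{5}$
$Y = -12$ ($Y = \left(-12\right) 1 = -12$)
$\frac{\left(Y - 85\right)^{2} - 260105}{\left(E{\left(17 \right)} 209 - 41\right) - 250022} = \frac{\left(-12 - 85\right)^{2} - 260105}{\left(\left(- \frac{8}{5}\right) 209 - 41\right) - 250022} = \frac{\left(-97\right)^{2} - 260105}{\left(- \frac{1672}{5} - 41\right) - 250022} = \frac{9409 - 260105}{- \frac{1877}{5} - 250022} = - \frac{250696}{- \frac{1251987}{5}} = \left(-250696\right) \left(- \frac{5}{1251987}\right) = \frac{1253480}{1251987}$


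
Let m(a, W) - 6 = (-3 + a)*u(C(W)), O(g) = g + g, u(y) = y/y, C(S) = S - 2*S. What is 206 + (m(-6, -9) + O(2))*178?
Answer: 384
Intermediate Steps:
C(S) = -S (C(S) = S - 2*S = -S)
u(y) = 1
O(g) = 2*g
m(a, W) = 3 + a (m(a, W) = 6 + (-3 + a)*1 = 6 + (-3 + a) = 3 + a)
206 + (m(-6, -9) + O(2))*178 = 206 + ((3 - 6) + 2*2)*178 = 206 + (-3 + 4)*178 = 206 + 1*178 = 206 + 178 = 384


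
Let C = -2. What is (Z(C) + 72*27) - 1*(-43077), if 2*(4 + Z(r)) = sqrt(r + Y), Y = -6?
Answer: 45017 + I*sqrt(2) ≈ 45017.0 + 1.4142*I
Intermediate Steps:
Z(r) = -4 + sqrt(-6 + r)/2 (Z(r) = -4 + sqrt(r - 6)/2 = -4 + sqrt(-6 + r)/2)
(Z(C) + 72*27) - 1*(-43077) = ((-4 + sqrt(-6 - 2)/2) + 72*27) - 1*(-43077) = ((-4 + sqrt(-8)/2) + 1944) + 43077 = ((-4 + (2*I*sqrt(2))/2) + 1944) + 43077 = ((-4 + I*sqrt(2)) + 1944) + 43077 = (1940 + I*sqrt(2)) + 43077 = 45017 + I*sqrt(2)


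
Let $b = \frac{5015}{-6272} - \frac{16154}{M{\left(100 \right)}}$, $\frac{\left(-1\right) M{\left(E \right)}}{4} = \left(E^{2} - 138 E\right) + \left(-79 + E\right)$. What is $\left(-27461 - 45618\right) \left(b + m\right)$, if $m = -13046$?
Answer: $\frac{22600346646213395}{23701888} \approx 9.5353 \cdot 10^{8}$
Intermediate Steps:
$M{\left(E \right)} = 316 - 4 E^{2} + 548 E$ ($M{\left(E \right)} = - 4 \left(\left(E^{2} - 138 E\right) + \left(-79 + E\right)\right) = - 4 \left(-79 + E^{2} - 137 E\right) = 316 - 4 E^{2} + 548 E$)
$b = - \frac{44281157}{23701888}$ ($b = \frac{5015}{-6272} - \frac{16154}{316 - 4 \cdot 100^{2} + 548 \cdot 100} = 5015 \left(- \frac{1}{6272}\right) - \frac{16154}{316 - 40000 + 54800} = - \frac{5015}{6272} - \frac{16154}{316 - 40000 + 54800} = - \frac{5015}{6272} - \frac{16154}{15116} = - \frac{5015}{6272} - \frac{8077}{7558} = - \frac{44281157}{23701888} \approx -1.8683$)
$\left(-27461 - 45618\right) \left(b + m\right) = \left(-27461 - 45618\right) \left(- \frac{44281157}{23701888} - 13046\right) = \left(-73079\right) \left(- \frac{309259112005}{23701888}\right) = \frac{22600346646213395}{23701888}$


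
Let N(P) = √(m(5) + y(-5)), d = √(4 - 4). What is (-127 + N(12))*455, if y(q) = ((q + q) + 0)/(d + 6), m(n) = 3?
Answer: -57785 + 910*√3/3 ≈ -57260.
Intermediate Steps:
d = 0 (d = √0 = 0)
y(q) = q/3 (y(q) = ((q + q) + 0)/(0 + 6) = (2*q + 0)/6 = (2*q)*(⅙) = q/3)
N(P) = 2*√3/3 (N(P) = √(3 + (⅓)*(-5)) = √(3 - 5/3) = √(4/3) = 2*√3/3)
(-127 + N(12))*455 = (-127 + 2*√3/3)*455 = -57785 + 910*√3/3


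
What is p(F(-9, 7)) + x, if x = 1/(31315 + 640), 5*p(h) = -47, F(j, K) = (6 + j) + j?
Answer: -300376/31955 ≈ -9.4000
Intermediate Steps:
F(j, K) = 6 + 2*j
p(h) = -47/5 (p(h) = (⅕)*(-47) = -47/5)
x = 1/31955 ≈ 3.1294e-5
p(F(-9, 7)) + x = -47/5 + 1/31955 = -300376/31955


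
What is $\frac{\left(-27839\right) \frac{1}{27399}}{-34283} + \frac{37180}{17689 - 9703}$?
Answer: $\frac{529153588429}{113657709957} \approx 4.6557$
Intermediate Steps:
$\frac{\left(-27839\right) \frac{1}{27399}}{-34283} + \frac{37180}{17689 - 9703} = \left(-27839\right) \frac{1}{27399} \left(- \frac{1}{34283}\right) + \frac{37180}{17689 - 9703} = \left(- \frac{27839}{27399}\right) \left(- \frac{1}{34283}\right) + \frac{37180}{7986} = \frac{27839}{939319917} + 37180 \cdot \frac{1}{7986} = \frac{27839}{939319917} + \frac{1690}{363} = \frac{529153588429}{113657709957}$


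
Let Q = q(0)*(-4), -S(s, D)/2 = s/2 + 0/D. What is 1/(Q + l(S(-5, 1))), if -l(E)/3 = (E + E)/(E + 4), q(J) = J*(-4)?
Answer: -3/10 ≈ -0.30000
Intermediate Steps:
q(J) = -4*J
S(s, D) = -s (S(s, D) = -2*(s/2 + 0/D) = -2*(s*(½) + 0) = -2*(s/2 + 0) = -s)
l(E) = -6*E/(4 + E) (l(E) = -3*(E + E)/(E + 4) = -3*2*E/(4 + E) = -6*E/(4 + E))
Q = 0 (Q = -4*0*(-4) = 0*(-4) = 0)
1/(Q + l(S(-5, 1))) = 1/(0 - 6*(-1*(-5))/(4 - 1*(-5))) = 1/(0 - 6*5/(4 + 5)) = 1/(0 - 6*5/9) = 1/(0 - 6*5*⅑) = 1/(0 - 10/3) = 1/(-10/3) = -3/10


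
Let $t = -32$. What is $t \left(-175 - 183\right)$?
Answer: $11456$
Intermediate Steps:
$t \left(-175 - 183\right) = - 32 \left(-175 - 183\right) = \left(-32\right) \left(-358\right) = 11456$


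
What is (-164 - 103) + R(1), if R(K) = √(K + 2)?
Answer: -267 + √3 ≈ -265.27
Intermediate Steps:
R(K) = √(2 + K)
(-164 - 103) + R(1) = (-164 - 103) + √(2 + 1) = -267 + √3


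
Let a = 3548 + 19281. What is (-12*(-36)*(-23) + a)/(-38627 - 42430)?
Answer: -12893/81057 ≈ -0.15906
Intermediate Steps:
a = 22829
(-12*(-36)*(-23) + a)/(-38627 - 42430) = (-12*(-36)*(-23) + 22829)/(-38627 - 42430) = (432*(-23) + 22829)/(-81057) = (-9936 + 22829)*(-1/81057) = 12893*(-1/81057) = -12893/81057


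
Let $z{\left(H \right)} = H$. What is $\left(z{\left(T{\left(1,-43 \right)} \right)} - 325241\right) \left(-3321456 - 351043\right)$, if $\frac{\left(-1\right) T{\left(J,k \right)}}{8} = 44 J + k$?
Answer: $1194476627251$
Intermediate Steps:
$T{\left(J,k \right)} = - 352 J - 8 k$ ($T{\left(J,k \right)} = - 8 \left(44 J + k\right) = - 8 \left(k + 44 J\right) = - 352 J - 8 k$)
$\left(z{\left(T{\left(1,-43 \right)} \right)} - 325241\right) \left(-3321456 - 351043\right) = \left(\left(\left(-352\right) 1 - -344\right) - 325241\right) \left(-3321456 - 351043\right) = \left(\left(-352 + 344\right) - 325241\right) \left(-3672499\right) = \left(-8 - 325241\right) \left(-3672499\right) = \left(-325249\right) \left(-3672499\right) = 1194476627251$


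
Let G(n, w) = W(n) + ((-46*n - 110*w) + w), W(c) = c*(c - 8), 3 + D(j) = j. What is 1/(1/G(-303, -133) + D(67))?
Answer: 122668/7850753 ≈ 0.015625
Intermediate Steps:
D(j) = -3 + j
W(c) = c*(-8 + c)
G(n, w) = -109*w - 46*n + n*(-8 + n) (G(n, w) = n*(-8 + n) + ((-46*n - 110*w) + w) = n*(-8 + n) + ((-110*w - 46*n) + w) = n*(-8 + n) + (-109*w - 46*n) = -109*w - 46*n + n*(-8 + n))
1/(1/G(-303, -133) + D(67)) = 1/(1/((-303)² - 109*(-133) - 54*(-303)) + (-3 + 67)) = 1/(1/(91809 + 14497 + 16362) + 64) = 1/(1/122668 + 64) = 1/(7850753/122668) = 122668/7850753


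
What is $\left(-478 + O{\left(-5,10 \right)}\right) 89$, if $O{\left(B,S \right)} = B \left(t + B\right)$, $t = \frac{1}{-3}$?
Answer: $- \frac{120506}{3} \approx -40169.0$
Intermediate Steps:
$t = - \frac{1}{3} \approx -0.33333$
$O{\left(B,S \right)} = B \left(- \frac{1}{3} + B\right)$
$\left(-478 + O{\left(-5,10 \right)}\right) 89 = \left(-478 - 5 \left(- \frac{1}{3} - 5\right)\right) 89 = \left(-478 - - \frac{80}{3}\right) 89 = \left(-478 + \frac{80}{3}\right) 89 = \left(- \frac{1354}{3}\right) 89 = - \frac{120506}{3}$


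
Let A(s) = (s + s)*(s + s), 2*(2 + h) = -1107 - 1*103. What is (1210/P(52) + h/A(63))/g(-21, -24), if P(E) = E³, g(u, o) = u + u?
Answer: 8267387/11719536192 ≈ 0.00070544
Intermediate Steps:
h = -607 (h = -2 + (-1107 - 1*103)/2 = -2 + (-1107 - 103)/2 = -2 + (½)*(-1210) = -2 - 605 = -607)
g(u, o) = 2*u
A(s) = 4*s² (A(s) = (2*s)*(2*s) = 4*s²)
(1210/P(52) + h/A(63))/g(-21, -24) = (1210/(52³) - 607/(4*63²))/((2*(-21))) = (1210/140608 - 607/(4*3969))/(-42) = (1210*(1/140608) - 607/15876)*(-1/42) = (605/70304 - 607*1/15876)*(-1/42) = (605/70304 - 607/15876)*(-1/42) = -8267387/279036576*(-1/42) = 8267387/11719536192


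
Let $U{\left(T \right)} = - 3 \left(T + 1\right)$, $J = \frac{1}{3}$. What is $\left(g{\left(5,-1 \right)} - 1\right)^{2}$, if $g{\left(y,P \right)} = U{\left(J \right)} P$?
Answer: $9$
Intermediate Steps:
$J = \frac{1}{3} \approx 0.33333$
$U{\left(T \right)} = -3 - 3 T$ ($U{\left(T \right)} = - 3 \left(1 + T\right) = -3 - 3 T$)
$g{\left(y,P \right)} = - 4 P$ ($g{\left(y,P \right)} = \left(-3 - 1\right) P = - 4 P$)
$\left(g{\left(5,-1 \right)} - 1\right)^{2} = \left(\left(-4\right) \left(-1\right) - 1\right)^{2} = \left(4 - 1\right)^{2} = 3^{2} = 9$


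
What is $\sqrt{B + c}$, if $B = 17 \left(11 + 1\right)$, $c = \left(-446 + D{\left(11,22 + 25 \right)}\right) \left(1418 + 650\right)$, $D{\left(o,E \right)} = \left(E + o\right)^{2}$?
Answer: $2 \sqrt{1508657} \approx 2456.5$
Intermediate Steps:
$c = 6034424$ ($c = \left(-446 + \left(\left(22 + 25\right) + 11\right)^{2}\right) \left(1418 + 650\right) = \left(-446 + \left(47 + 11\right)^{2}\right) 2068 = \left(-446 + 58^{2}\right) 2068 = \left(-446 + 3364\right) 2068 = 2918 \cdot 2068 = 6034424$)
$B = 204$ ($B = 17 \cdot 12 = 204$)
$\sqrt{B + c} = \sqrt{204 + 6034424} = \sqrt{6034628} = 2 \sqrt{1508657}$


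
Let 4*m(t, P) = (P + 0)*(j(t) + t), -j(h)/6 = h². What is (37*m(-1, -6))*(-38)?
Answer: -14763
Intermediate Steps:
j(h) = -6*h²
m(t, P) = P*(t - 6*t²)/4 (m(t, P) = ((P + 0)*(-6*t² + t))/4 = (P*(t - 6*t²))/4 = P*(t - 6*t²)/4)
(37*m(-1, -6))*(-38) = (37*((¼)*(-6)*(-1)*(1 - 6*(-1))))*(-38) = (37*((¼)*(-6)*(-1)*(1 + 6)))*(-38) = (37*((¼)*(-6)*(-1)*7))*(-38) = (37*(21/2))*(-38) = (777/2)*(-38) = -14763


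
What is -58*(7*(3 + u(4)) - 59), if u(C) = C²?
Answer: -4292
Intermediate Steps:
-58*(7*(3 + u(4)) - 59) = -58*(7*(3 + 4²) - 59) = -58*(7*(3 + 16) - 59) = -58*(7*19 - 59) = -58*(133 - 59) = -58*74 = -4292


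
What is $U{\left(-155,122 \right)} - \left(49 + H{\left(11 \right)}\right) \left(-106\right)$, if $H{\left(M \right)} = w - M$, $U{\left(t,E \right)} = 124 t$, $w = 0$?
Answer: $-15192$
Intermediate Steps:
$H{\left(M \right)} = - M$ ($H{\left(M \right)} = 0 - M = - M$)
$U{\left(-155,122 \right)} - \left(49 + H{\left(11 \right)}\right) \left(-106\right) = 124 \left(-155\right) - \left(49 - 11\right) \left(-106\right) = -19220 - \left(49 - 11\right) \left(-106\right) = -19220 - 38 \left(-106\right) = -19220 - -4028 = -19220 + 4028 = -15192$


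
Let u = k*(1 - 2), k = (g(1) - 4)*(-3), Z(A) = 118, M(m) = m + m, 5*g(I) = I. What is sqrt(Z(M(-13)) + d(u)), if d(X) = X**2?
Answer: sqrt(6199)/5 ≈ 15.747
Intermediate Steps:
g(I) = I/5
M(m) = 2*m
k = 57/5 (k = ((1/5)*1 - 4)*(-3) = (1/5 - 4)*(-3) = -19/5*(-3) = 57/5 ≈ 11.400)
u = -57/5 (u = 57*(1 - 2)/5 = (57/5)*(-1) = -57/5 ≈ -11.400)
sqrt(Z(M(-13)) + d(u)) = sqrt(118 + (-57/5)**2) = sqrt(118 + 3249/25) = sqrt(6199/25) = sqrt(6199)/5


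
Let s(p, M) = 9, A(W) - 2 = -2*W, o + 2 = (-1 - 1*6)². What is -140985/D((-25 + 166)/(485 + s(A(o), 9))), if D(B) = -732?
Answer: 46995/244 ≈ 192.60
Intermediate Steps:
o = 47 (o = -2 + (-1 - 1*6)² = -2 + (-1 - 6)² = -2 + (-7)² = -2 + 49 = 47)
A(W) = 2 - 2*W
-140985/D((-25 + 166)/(485 + s(A(o), 9))) = -140985/(-732) = -140985*(-1/732) = 46995/244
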